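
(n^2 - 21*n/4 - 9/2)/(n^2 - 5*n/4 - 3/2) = (n - 6)/(n - 2)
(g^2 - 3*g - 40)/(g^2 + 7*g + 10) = (g - 8)/(g + 2)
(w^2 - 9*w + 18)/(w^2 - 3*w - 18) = (w - 3)/(w + 3)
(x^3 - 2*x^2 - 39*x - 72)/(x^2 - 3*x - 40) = (x^2 + 6*x + 9)/(x + 5)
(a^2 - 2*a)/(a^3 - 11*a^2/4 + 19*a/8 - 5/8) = 8*a*(a - 2)/(8*a^3 - 22*a^2 + 19*a - 5)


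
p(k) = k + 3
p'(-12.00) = 1.00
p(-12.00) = -9.00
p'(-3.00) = 1.00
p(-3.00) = 0.00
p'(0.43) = 1.00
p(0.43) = 3.43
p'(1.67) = 1.00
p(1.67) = 4.67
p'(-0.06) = 1.00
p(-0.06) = 2.94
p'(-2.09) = 1.00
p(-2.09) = 0.91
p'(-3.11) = 1.00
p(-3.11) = -0.11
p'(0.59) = 1.00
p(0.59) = 3.59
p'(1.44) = 1.00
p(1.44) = 4.44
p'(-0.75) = 1.00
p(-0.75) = 2.25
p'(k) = 1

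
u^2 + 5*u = u*(u + 5)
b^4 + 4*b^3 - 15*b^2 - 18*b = b*(b - 3)*(b + 1)*(b + 6)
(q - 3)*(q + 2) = q^2 - q - 6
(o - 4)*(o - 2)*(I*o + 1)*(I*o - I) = -o^4 + 7*o^3 + I*o^3 - 14*o^2 - 7*I*o^2 + 8*o + 14*I*o - 8*I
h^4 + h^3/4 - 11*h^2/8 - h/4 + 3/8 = (h - 1)*(h - 1/2)*(h + 3/4)*(h + 1)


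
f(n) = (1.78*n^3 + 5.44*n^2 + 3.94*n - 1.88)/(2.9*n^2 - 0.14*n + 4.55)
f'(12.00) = 0.61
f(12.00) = 9.29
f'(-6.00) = 0.57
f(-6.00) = -1.95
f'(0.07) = 1.06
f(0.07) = -0.35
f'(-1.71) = -0.02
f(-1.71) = -0.12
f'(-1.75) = 0.00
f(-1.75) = -0.12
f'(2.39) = 0.91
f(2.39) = 3.03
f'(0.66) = 1.94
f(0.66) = 0.63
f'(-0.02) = 0.79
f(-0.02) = -0.43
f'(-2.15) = 0.18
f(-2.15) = -0.16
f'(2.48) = 0.88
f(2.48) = 3.11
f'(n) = (0.14 - 5.8*n)*(1.78*n^3 + 5.44*n^2 + 3.94*n - 1.88)/(2.9*n^2 - 0.14*n + 4.55)^2 + (5.34*n^2 + 10.88*n + 3.94)/(2.9*n^2 - 0.14*n + 4.55) = (5.162*n^4 - 0.4984*n^3 + 12.1094*n^2 + 60.408*n + 17.6638)/(8.41*n^4 - 0.812*n^3 + 26.4096*n^2 - 1.274*n + 20.7025)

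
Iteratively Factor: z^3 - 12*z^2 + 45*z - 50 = (z - 5)*(z^2 - 7*z + 10) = (z - 5)*(z - 2)*(z - 5)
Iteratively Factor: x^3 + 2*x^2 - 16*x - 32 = (x + 4)*(x^2 - 2*x - 8) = (x - 4)*(x + 4)*(x + 2)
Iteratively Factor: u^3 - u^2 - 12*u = (u + 3)*(u^2 - 4*u) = (u - 4)*(u + 3)*(u)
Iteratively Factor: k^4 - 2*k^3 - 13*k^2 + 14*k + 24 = (k - 4)*(k^3 + 2*k^2 - 5*k - 6) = (k - 4)*(k + 3)*(k^2 - k - 2) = (k - 4)*(k - 2)*(k + 3)*(k + 1)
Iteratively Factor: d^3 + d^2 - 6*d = (d - 2)*(d^2 + 3*d) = d*(d - 2)*(d + 3)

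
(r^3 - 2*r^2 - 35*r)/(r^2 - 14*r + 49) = r*(r + 5)/(r - 7)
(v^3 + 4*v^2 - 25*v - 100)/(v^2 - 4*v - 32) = (v^2 - 25)/(v - 8)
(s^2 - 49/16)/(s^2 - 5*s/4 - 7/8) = (4*s + 7)/(2*(2*s + 1))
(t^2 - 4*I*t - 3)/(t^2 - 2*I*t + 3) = (t - I)/(t + I)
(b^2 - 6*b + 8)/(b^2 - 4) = (b - 4)/(b + 2)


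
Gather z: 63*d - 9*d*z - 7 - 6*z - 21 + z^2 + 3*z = 63*d + z^2 + z*(-9*d - 3) - 28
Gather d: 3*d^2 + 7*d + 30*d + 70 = 3*d^2 + 37*d + 70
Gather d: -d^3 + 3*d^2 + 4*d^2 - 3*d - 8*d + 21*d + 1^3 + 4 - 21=-d^3 + 7*d^2 + 10*d - 16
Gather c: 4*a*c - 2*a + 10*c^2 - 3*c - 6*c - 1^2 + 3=-2*a + 10*c^2 + c*(4*a - 9) + 2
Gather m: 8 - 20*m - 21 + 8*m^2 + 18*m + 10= 8*m^2 - 2*m - 3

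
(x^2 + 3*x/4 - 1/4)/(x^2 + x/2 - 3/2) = (4*x^2 + 3*x - 1)/(2*(2*x^2 + x - 3))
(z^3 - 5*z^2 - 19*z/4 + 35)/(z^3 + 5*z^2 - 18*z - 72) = (z^2 - z - 35/4)/(z^2 + 9*z + 18)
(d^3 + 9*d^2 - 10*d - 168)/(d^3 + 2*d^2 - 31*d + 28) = (d + 6)/(d - 1)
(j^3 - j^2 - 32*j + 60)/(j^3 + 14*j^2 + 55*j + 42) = (j^2 - 7*j + 10)/(j^2 + 8*j + 7)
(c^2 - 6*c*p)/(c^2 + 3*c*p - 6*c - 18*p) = c*(c - 6*p)/(c^2 + 3*c*p - 6*c - 18*p)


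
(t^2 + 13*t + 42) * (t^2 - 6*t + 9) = t^4 + 7*t^3 - 27*t^2 - 135*t + 378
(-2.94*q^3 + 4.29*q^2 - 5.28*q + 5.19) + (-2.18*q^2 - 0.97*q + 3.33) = -2.94*q^3 + 2.11*q^2 - 6.25*q + 8.52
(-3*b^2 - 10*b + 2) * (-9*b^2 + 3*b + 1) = 27*b^4 + 81*b^3 - 51*b^2 - 4*b + 2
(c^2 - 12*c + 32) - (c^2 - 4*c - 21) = 53 - 8*c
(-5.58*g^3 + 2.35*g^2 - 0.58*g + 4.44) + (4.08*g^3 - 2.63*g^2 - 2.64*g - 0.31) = -1.5*g^3 - 0.28*g^2 - 3.22*g + 4.13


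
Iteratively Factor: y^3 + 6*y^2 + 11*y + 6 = (y + 3)*(y^2 + 3*y + 2) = (y + 1)*(y + 3)*(y + 2)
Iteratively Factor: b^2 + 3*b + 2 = (b + 1)*(b + 2)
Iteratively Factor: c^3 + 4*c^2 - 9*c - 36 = (c - 3)*(c^2 + 7*c + 12) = (c - 3)*(c + 3)*(c + 4)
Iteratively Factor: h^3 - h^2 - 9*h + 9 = (h - 1)*(h^2 - 9) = (h - 1)*(h + 3)*(h - 3)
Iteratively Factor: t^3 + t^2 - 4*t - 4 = (t + 1)*(t^2 - 4) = (t + 1)*(t + 2)*(t - 2)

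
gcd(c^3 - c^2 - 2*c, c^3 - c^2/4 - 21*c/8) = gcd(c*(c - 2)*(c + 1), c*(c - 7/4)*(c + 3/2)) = c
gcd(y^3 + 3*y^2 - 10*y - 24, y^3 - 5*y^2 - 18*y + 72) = y^2 + y - 12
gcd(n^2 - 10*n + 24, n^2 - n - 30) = n - 6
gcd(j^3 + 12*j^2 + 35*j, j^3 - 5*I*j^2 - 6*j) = j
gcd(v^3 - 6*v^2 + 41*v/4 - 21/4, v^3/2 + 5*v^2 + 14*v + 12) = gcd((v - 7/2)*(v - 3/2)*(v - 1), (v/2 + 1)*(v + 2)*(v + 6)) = 1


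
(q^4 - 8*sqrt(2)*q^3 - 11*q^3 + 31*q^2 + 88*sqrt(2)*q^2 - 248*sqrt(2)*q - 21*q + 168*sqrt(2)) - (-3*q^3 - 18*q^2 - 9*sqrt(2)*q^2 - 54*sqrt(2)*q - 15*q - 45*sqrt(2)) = q^4 - 8*sqrt(2)*q^3 - 8*q^3 + 49*q^2 + 97*sqrt(2)*q^2 - 194*sqrt(2)*q - 6*q + 213*sqrt(2)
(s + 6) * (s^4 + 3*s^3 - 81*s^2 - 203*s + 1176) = s^5 + 9*s^4 - 63*s^3 - 689*s^2 - 42*s + 7056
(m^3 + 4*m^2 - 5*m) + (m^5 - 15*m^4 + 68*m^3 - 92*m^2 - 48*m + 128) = m^5 - 15*m^4 + 69*m^3 - 88*m^2 - 53*m + 128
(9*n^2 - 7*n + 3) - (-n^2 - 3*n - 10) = 10*n^2 - 4*n + 13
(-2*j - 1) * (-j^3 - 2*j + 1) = 2*j^4 + j^3 + 4*j^2 - 1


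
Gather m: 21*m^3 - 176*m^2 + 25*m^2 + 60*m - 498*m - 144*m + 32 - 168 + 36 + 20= 21*m^3 - 151*m^2 - 582*m - 80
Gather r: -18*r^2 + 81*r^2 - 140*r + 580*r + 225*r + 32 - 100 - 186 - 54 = 63*r^2 + 665*r - 308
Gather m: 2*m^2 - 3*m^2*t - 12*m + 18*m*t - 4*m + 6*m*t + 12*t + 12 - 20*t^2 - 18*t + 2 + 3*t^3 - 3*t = m^2*(2 - 3*t) + m*(24*t - 16) + 3*t^3 - 20*t^2 - 9*t + 14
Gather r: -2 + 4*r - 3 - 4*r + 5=0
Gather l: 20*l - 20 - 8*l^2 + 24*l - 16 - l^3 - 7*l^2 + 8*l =-l^3 - 15*l^2 + 52*l - 36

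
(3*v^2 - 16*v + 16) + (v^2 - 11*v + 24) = 4*v^2 - 27*v + 40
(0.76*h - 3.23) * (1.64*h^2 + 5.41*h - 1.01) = 1.2464*h^3 - 1.1856*h^2 - 18.2419*h + 3.2623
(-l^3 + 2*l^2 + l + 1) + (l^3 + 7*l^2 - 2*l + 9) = 9*l^2 - l + 10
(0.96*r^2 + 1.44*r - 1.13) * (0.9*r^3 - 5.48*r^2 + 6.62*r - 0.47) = 0.864*r^5 - 3.9648*r^4 - 2.553*r^3 + 15.274*r^2 - 8.1574*r + 0.5311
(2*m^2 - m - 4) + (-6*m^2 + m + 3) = -4*m^2 - 1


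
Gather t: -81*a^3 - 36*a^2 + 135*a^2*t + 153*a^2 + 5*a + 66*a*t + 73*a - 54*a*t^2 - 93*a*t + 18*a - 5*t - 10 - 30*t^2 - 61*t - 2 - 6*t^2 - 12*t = -81*a^3 + 117*a^2 + 96*a + t^2*(-54*a - 36) + t*(135*a^2 - 27*a - 78) - 12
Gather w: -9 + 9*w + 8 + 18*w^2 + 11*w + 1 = 18*w^2 + 20*w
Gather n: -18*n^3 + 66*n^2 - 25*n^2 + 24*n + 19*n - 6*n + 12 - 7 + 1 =-18*n^3 + 41*n^2 + 37*n + 6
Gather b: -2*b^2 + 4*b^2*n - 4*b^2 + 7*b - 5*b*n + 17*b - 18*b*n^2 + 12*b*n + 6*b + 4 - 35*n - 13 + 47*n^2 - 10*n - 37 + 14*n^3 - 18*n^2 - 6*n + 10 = b^2*(4*n - 6) + b*(-18*n^2 + 7*n + 30) + 14*n^3 + 29*n^2 - 51*n - 36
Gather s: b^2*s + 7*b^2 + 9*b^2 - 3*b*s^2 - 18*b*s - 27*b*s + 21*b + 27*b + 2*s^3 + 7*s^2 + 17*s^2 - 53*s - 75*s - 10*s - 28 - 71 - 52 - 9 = 16*b^2 + 48*b + 2*s^3 + s^2*(24 - 3*b) + s*(b^2 - 45*b - 138) - 160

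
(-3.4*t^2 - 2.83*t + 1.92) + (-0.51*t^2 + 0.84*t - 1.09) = -3.91*t^2 - 1.99*t + 0.83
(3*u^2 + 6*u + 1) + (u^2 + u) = 4*u^2 + 7*u + 1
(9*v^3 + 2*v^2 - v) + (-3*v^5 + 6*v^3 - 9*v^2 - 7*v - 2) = -3*v^5 + 15*v^3 - 7*v^2 - 8*v - 2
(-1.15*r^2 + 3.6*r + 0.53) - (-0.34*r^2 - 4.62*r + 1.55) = -0.81*r^2 + 8.22*r - 1.02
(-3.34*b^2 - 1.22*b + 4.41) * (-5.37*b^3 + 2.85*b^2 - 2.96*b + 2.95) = 17.9358*b^5 - 2.9676*b^4 - 17.2723*b^3 + 6.3267*b^2 - 16.6526*b + 13.0095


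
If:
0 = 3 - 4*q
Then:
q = 3/4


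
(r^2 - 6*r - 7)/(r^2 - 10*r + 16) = (r^2 - 6*r - 7)/(r^2 - 10*r + 16)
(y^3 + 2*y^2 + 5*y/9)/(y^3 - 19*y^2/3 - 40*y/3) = (y + 1/3)/(y - 8)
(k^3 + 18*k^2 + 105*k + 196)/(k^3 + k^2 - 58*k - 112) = (k^2 + 11*k + 28)/(k^2 - 6*k - 16)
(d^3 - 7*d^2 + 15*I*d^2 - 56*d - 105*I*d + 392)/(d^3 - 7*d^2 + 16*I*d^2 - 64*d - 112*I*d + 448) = (d + 7*I)/(d + 8*I)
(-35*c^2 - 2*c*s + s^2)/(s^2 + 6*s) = (-35*c^2 - 2*c*s + s^2)/(s*(s + 6))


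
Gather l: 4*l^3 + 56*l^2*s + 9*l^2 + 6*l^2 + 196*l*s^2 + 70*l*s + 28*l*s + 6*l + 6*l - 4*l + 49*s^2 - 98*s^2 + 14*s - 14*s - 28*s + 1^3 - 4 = 4*l^3 + l^2*(56*s + 15) + l*(196*s^2 + 98*s + 8) - 49*s^2 - 28*s - 3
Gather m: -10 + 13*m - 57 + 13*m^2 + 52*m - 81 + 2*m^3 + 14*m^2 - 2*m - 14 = 2*m^3 + 27*m^2 + 63*m - 162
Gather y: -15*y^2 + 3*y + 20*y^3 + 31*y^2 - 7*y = 20*y^3 + 16*y^2 - 4*y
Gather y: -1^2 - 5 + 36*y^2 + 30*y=36*y^2 + 30*y - 6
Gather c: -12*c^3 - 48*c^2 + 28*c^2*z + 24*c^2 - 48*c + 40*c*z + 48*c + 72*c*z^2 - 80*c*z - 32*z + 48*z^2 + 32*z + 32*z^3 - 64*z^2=-12*c^3 + c^2*(28*z - 24) + c*(72*z^2 - 40*z) + 32*z^3 - 16*z^2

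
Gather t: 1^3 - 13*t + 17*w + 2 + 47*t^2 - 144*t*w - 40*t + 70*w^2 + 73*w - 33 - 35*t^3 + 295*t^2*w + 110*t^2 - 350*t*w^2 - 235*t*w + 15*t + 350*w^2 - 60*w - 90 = -35*t^3 + t^2*(295*w + 157) + t*(-350*w^2 - 379*w - 38) + 420*w^2 + 30*w - 120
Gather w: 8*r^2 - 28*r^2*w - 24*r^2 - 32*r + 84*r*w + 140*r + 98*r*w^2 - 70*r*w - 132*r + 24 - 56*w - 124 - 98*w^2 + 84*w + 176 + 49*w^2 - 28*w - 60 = -16*r^2 - 24*r + w^2*(98*r - 49) + w*(-28*r^2 + 14*r) + 16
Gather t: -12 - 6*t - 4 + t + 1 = -5*t - 15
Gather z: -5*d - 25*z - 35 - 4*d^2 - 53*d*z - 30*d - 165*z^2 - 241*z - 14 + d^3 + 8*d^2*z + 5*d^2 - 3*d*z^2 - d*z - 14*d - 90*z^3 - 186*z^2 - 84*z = d^3 + d^2 - 49*d - 90*z^3 + z^2*(-3*d - 351) + z*(8*d^2 - 54*d - 350) - 49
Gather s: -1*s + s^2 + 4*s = s^2 + 3*s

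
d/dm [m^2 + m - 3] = 2*m + 1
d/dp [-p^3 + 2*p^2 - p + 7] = -3*p^2 + 4*p - 1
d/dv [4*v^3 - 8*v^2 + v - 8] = 12*v^2 - 16*v + 1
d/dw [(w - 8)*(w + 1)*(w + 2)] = 3*w^2 - 10*w - 22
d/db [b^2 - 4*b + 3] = 2*b - 4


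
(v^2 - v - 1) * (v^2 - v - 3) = v^4 - 2*v^3 - 3*v^2 + 4*v + 3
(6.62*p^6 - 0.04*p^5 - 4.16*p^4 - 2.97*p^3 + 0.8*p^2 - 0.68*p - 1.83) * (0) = 0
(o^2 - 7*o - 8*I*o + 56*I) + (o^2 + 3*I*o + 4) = 2*o^2 - 7*o - 5*I*o + 4 + 56*I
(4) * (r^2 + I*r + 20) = 4*r^2 + 4*I*r + 80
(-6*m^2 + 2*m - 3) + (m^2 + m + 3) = -5*m^2 + 3*m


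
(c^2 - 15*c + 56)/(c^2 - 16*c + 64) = (c - 7)/(c - 8)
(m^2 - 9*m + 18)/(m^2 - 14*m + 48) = (m - 3)/(m - 8)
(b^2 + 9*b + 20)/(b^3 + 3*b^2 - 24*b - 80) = (b + 5)/(b^2 - b - 20)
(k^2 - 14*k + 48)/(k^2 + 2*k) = (k^2 - 14*k + 48)/(k*(k + 2))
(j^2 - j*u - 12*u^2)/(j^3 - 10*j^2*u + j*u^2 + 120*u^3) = (j - 4*u)/(j^2 - 13*j*u + 40*u^2)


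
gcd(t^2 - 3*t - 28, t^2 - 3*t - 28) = t^2 - 3*t - 28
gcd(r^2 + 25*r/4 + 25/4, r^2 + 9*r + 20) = r + 5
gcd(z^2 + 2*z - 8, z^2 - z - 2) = z - 2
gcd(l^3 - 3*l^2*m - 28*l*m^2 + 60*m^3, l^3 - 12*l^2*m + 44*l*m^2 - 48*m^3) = l^2 - 8*l*m + 12*m^2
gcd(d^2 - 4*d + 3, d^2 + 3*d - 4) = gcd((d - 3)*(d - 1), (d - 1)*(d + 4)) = d - 1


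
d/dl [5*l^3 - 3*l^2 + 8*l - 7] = 15*l^2 - 6*l + 8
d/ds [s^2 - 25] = 2*s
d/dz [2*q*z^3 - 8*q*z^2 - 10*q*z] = 2*q*(3*z^2 - 8*z - 5)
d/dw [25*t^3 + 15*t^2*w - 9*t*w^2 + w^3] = 15*t^2 - 18*t*w + 3*w^2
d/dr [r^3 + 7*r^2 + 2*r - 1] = 3*r^2 + 14*r + 2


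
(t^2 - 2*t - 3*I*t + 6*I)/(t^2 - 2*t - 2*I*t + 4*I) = (t - 3*I)/(t - 2*I)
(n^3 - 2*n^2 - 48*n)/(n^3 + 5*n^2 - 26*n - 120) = n*(n - 8)/(n^2 - n - 20)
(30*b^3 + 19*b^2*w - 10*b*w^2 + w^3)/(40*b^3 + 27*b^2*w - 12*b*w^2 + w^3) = (-6*b + w)/(-8*b + w)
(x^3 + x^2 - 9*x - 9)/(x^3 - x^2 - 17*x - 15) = (x - 3)/(x - 5)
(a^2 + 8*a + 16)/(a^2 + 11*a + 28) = (a + 4)/(a + 7)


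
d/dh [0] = 0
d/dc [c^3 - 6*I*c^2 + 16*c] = 3*c^2 - 12*I*c + 16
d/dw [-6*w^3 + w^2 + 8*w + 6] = -18*w^2 + 2*w + 8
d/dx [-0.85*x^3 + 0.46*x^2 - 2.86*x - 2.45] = -2.55*x^2 + 0.92*x - 2.86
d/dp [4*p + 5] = 4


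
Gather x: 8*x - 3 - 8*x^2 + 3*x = -8*x^2 + 11*x - 3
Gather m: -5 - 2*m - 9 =-2*m - 14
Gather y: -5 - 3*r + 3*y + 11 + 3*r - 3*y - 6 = 0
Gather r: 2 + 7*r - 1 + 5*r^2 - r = 5*r^2 + 6*r + 1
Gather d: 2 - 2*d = 2 - 2*d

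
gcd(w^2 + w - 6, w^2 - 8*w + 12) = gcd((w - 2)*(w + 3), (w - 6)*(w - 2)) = w - 2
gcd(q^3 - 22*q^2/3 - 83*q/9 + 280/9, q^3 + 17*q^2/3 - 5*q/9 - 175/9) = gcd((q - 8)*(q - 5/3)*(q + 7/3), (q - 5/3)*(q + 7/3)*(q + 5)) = q^2 + 2*q/3 - 35/9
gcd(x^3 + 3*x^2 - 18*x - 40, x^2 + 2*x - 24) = x - 4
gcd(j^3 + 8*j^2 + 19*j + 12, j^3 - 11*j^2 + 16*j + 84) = 1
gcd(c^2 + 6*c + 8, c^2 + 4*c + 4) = c + 2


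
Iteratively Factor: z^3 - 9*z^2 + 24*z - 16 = (z - 4)*(z^2 - 5*z + 4) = (z - 4)^2*(z - 1)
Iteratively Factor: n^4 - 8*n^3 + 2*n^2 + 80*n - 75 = (n + 3)*(n^3 - 11*n^2 + 35*n - 25) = (n - 1)*(n + 3)*(n^2 - 10*n + 25) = (n - 5)*(n - 1)*(n + 3)*(n - 5)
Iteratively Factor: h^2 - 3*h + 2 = (h - 1)*(h - 2)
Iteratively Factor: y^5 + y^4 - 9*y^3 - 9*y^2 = (y + 3)*(y^4 - 2*y^3 - 3*y^2) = (y - 3)*(y + 3)*(y^3 + y^2) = (y - 3)*(y + 1)*(y + 3)*(y^2) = y*(y - 3)*(y + 1)*(y + 3)*(y)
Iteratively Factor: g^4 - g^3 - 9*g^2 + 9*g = (g + 3)*(g^3 - 4*g^2 + 3*g) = (g - 1)*(g + 3)*(g^2 - 3*g) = (g - 3)*(g - 1)*(g + 3)*(g)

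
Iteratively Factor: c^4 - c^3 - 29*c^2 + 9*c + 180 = (c + 4)*(c^3 - 5*c^2 - 9*c + 45) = (c + 3)*(c + 4)*(c^2 - 8*c + 15) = (c - 5)*(c + 3)*(c + 4)*(c - 3)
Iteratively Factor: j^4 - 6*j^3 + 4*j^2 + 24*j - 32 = (j + 2)*(j^3 - 8*j^2 + 20*j - 16) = (j - 2)*(j + 2)*(j^2 - 6*j + 8) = (j - 4)*(j - 2)*(j + 2)*(j - 2)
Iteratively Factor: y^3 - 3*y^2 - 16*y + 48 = (y - 4)*(y^2 + y - 12) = (y - 4)*(y - 3)*(y + 4)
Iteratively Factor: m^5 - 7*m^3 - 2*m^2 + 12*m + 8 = (m + 1)*(m^4 - m^3 - 6*m^2 + 4*m + 8) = (m + 1)*(m + 2)*(m^3 - 3*m^2 + 4) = (m - 2)*(m + 1)*(m + 2)*(m^2 - m - 2) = (m - 2)^2*(m + 1)*(m + 2)*(m + 1)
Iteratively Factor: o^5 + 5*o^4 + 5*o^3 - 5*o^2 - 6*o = (o + 2)*(o^4 + 3*o^3 - o^2 - 3*o) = (o - 1)*(o + 2)*(o^3 + 4*o^2 + 3*o) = o*(o - 1)*(o + 2)*(o^2 + 4*o + 3) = o*(o - 1)*(o + 2)*(o + 3)*(o + 1)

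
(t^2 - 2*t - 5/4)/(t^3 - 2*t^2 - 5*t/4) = 1/t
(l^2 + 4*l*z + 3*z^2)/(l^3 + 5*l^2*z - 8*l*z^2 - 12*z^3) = (-l - 3*z)/(-l^2 - 4*l*z + 12*z^2)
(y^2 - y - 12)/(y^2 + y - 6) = (y - 4)/(y - 2)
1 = 1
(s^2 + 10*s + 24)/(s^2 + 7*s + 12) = (s + 6)/(s + 3)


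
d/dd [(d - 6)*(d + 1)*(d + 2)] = 3*d^2 - 6*d - 16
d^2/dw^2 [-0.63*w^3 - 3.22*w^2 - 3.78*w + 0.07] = -3.78*w - 6.44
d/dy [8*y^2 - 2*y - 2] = 16*y - 2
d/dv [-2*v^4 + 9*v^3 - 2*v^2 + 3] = v*(-8*v^2 + 27*v - 4)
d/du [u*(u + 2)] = 2*u + 2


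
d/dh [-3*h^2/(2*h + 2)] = 3*h*(-h - 2)/(2*(h + 1)^2)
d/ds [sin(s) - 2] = cos(s)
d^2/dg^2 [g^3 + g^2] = 6*g + 2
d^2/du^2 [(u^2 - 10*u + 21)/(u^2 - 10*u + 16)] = 30*(u^2 - 10*u + 28)/(u^6 - 30*u^5 + 348*u^4 - 1960*u^3 + 5568*u^2 - 7680*u + 4096)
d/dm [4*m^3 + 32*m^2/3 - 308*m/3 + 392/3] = 12*m^2 + 64*m/3 - 308/3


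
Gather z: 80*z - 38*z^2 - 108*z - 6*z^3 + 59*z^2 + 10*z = -6*z^3 + 21*z^2 - 18*z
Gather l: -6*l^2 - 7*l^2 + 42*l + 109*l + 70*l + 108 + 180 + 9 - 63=-13*l^2 + 221*l + 234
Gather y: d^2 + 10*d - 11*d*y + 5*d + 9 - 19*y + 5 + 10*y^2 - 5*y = d^2 + 15*d + 10*y^2 + y*(-11*d - 24) + 14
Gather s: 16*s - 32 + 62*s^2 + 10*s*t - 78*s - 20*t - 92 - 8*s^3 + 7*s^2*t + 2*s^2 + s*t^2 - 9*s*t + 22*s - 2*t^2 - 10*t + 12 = -8*s^3 + s^2*(7*t + 64) + s*(t^2 + t - 40) - 2*t^2 - 30*t - 112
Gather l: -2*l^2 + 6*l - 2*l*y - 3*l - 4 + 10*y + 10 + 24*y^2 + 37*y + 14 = -2*l^2 + l*(3 - 2*y) + 24*y^2 + 47*y + 20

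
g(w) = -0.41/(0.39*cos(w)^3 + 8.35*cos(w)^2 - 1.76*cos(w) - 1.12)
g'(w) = -0.41*(1.17*sin(w)*cos(w)^2 + 16.7*sin(w)*cos(w) - 1.76*sin(w))/(0.39*cos(w)^3 + 8.35*cos(w)^2 - 1.76*cos(w) - 1.12)^2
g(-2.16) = -0.17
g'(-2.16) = -0.65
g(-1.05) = -3.43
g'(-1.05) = 170.08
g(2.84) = -0.05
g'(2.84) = 0.03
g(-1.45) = 0.34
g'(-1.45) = 0.07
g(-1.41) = 0.35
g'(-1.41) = 0.27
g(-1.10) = 2.50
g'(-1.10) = 82.35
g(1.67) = 0.47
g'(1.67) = 1.86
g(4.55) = 0.66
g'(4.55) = -4.68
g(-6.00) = -0.08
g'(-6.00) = -0.06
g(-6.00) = -0.08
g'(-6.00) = -0.06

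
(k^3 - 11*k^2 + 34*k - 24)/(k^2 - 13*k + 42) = (k^2 - 5*k + 4)/(k - 7)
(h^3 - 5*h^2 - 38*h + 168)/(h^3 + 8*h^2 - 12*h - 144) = (h - 7)/(h + 6)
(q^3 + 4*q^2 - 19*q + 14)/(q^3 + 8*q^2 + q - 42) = (q - 1)/(q + 3)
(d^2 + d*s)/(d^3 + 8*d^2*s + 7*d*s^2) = 1/(d + 7*s)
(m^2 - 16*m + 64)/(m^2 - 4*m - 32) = (m - 8)/(m + 4)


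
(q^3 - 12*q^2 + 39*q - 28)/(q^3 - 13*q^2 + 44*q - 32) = (q - 7)/(q - 8)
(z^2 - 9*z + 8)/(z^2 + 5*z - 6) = (z - 8)/(z + 6)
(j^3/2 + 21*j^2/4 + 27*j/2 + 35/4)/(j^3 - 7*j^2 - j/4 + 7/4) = (2*j^3 + 21*j^2 + 54*j + 35)/(4*j^3 - 28*j^2 - j + 7)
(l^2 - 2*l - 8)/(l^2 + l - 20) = (l + 2)/(l + 5)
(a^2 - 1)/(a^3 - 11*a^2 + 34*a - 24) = (a + 1)/(a^2 - 10*a + 24)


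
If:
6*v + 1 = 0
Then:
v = -1/6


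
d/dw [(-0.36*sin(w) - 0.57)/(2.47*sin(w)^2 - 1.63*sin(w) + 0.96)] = (0.8892*sin(w)^2 + 2.8158*sin(w) - 1.2747)*cos(w)/(6.1009*sin(w)^4 - 8.0522*sin(w)^3 + 7.3993*sin(w)^2 - 3.1296*sin(w) + 0.9216)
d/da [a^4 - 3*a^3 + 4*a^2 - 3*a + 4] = 4*a^3 - 9*a^2 + 8*a - 3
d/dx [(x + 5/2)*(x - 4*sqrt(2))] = 2*x - 4*sqrt(2) + 5/2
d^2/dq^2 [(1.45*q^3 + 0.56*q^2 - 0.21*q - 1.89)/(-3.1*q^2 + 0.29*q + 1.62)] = (-11.77837*q^3 + 88.01622*q^2 - 26.69922*q + 16.164414)/(29.791*q^6 - 8.3607*q^5 - 45.92247*q^4 + 8.713891*q^3 + 23.998194*q^2 - 2.283228*q - 4.251528)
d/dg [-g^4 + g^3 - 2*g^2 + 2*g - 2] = -4*g^3 + 3*g^2 - 4*g + 2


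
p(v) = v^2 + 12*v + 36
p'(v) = 2*v + 12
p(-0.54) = 29.81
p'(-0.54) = 10.92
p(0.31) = 39.82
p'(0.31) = 12.62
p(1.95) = 63.20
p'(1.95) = 15.90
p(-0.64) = 28.73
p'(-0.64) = 10.72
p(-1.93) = 16.56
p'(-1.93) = 8.14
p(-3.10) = 8.41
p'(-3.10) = 5.80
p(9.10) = 228.01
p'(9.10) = 30.20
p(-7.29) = 1.66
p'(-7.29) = -2.58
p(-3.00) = 9.00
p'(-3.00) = 6.00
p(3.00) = 81.00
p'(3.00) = 18.00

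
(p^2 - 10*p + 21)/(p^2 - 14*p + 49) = (p - 3)/(p - 7)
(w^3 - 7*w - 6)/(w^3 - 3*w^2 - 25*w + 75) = (w^2 + 3*w + 2)/(w^2 - 25)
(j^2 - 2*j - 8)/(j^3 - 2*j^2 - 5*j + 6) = (j - 4)/(j^2 - 4*j + 3)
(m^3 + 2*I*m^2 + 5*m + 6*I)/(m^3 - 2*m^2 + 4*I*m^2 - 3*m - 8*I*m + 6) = (m - 2*I)/(m - 2)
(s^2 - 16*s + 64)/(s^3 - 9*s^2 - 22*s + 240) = (s - 8)/(s^2 - s - 30)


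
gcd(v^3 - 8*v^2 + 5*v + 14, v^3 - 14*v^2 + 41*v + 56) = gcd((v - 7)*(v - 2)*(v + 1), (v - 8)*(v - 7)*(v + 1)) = v^2 - 6*v - 7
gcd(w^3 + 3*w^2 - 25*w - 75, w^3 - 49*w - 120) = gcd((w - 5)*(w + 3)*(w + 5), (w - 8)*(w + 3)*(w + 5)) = w^2 + 8*w + 15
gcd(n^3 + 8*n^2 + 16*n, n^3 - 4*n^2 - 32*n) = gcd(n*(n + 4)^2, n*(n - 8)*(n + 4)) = n^2 + 4*n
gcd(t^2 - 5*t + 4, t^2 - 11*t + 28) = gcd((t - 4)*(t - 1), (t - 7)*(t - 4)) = t - 4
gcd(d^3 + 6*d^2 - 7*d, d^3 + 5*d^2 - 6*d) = d^2 - d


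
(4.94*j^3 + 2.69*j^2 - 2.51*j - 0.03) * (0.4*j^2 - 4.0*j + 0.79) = 1.976*j^5 - 18.684*j^4 - 7.8614*j^3 + 12.1531*j^2 - 1.8629*j - 0.0237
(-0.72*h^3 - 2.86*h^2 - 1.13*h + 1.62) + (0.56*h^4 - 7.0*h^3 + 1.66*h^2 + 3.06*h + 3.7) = 0.56*h^4 - 7.72*h^3 - 1.2*h^2 + 1.93*h + 5.32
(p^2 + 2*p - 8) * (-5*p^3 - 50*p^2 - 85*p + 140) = -5*p^5 - 60*p^4 - 145*p^3 + 370*p^2 + 960*p - 1120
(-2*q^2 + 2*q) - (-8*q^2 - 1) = 6*q^2 + 2*q + 1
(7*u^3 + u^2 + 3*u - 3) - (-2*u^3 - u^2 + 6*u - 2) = 9*u^3 + 2*u^2 - 3*u - 1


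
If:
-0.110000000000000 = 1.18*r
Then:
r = -0.09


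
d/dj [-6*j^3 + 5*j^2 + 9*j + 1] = -18*j^2 + 10*j + 9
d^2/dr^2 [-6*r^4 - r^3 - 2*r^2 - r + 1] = -72*r^2 - 6*r - 4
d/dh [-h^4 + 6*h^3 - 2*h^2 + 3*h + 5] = -4*h^3 + 18*h^2 - 4*h + 3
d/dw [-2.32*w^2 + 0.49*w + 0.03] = 0.49 - 4.64*w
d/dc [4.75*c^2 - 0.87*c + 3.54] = 9.5*c - 0.87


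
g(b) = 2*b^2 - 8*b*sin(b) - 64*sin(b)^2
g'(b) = -8*b*cos(b) + 4*b - 128*sin(b)*cos(b) - 8*sin(b)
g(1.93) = -63.10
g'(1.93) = 47.78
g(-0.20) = -2.76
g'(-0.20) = 27.28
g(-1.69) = -70.81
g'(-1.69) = -15.54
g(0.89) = -42.59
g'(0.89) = -69.74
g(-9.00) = 121.46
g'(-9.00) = -146.37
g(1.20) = -61.66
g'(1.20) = -49.36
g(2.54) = -19.10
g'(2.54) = 82.11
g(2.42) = -29.00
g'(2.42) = 82.41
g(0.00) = 0.00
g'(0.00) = 0.00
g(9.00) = 121.46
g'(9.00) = 146.37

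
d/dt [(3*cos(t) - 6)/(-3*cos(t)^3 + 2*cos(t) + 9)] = 12*(-34*sin(t) - 6*sin(2*t) + 18*sin(3*t) - 3*sin(4*t))/(-cos(t) - 3*cos(3*t) + 36)^2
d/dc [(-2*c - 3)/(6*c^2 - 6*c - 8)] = (6*c^2 + 18*c - 1)/(2*(9*c^4 - 18*c^3 - 15*c^2 + 24*c + 16))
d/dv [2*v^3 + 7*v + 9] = 6*v^2 + 7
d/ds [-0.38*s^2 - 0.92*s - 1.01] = -0.76*s - 0.92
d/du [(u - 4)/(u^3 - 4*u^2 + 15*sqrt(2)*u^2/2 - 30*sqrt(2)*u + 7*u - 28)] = (-4*u - 15*sqrt(2))/(2*u^4 + 30*sqrt(2)*u^3 + 253*u^2 + 210*sqrt(2)*u + 98)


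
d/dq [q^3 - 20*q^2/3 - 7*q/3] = 3*q^2 - 40*q/3 - 7/3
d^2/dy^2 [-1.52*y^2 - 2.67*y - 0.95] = -3.04000000000000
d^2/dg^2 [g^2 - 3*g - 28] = 2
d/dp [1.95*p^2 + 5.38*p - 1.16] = 3.9*p + 5.38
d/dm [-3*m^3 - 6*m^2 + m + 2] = -9*m^2 - 12*m + 1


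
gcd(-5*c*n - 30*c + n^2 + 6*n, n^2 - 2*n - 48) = n + 6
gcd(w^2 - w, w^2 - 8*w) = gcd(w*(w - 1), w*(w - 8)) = w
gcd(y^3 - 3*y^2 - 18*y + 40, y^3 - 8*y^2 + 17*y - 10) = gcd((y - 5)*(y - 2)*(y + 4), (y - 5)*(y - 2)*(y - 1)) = y^2 - 7*y + 10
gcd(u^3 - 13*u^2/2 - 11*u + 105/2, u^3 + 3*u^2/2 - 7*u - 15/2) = u^2 + u/2 - 15/2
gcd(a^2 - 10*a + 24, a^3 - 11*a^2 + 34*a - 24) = a^2 - 10*a + 24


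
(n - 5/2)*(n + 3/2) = n^2 - n - 15/4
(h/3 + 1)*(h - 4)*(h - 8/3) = h^3/3 - 11*h^2/9 - 28*h/9 + 32/3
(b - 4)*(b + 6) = b^2 + 2*b - 24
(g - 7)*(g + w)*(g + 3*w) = g^3 + 4*g^2*w - 7*g^2 + 3*g*w^2 - 28*g*w - 21*w^2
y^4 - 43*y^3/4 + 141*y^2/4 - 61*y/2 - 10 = (y - 5)*(y - 4)*(y - 2)*(y + 1/4)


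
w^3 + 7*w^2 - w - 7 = (w - 1)*(w + 1)*(w + 7)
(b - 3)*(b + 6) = b^2 + 3*b - 18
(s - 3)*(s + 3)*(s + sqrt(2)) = s^3 + sqrt(2)*s^2 - 9*s - 9*sqrt(2)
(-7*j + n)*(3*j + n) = -21*j^2 - 4*j*n + n^2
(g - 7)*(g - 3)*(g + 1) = g^3 - 9*g^2 + 11*g + 21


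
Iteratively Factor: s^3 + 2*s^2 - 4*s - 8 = (s - 2)*(s^2 + 4*s + 4) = (s - 2)*(s + 2)*(s + 2)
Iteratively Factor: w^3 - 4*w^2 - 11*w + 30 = (w - 5)*(w^2 + w - 6) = (w - 5)*(w - 2)*(w + 3)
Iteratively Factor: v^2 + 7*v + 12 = (v + 4)*(v + 3)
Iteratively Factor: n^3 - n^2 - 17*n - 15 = (n - 5)*(n^2 + 4*n + 3) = (n - 5)*(n + 3)*(n + 1)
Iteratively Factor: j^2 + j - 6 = (j + 3)*(j - 2)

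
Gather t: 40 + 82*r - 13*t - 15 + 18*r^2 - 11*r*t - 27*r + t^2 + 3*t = 18*r^2 + 55*r + t^2 + t*(-11*r - 10) + 25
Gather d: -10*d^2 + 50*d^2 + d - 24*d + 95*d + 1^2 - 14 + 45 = 40*d^2 + 72*d + 32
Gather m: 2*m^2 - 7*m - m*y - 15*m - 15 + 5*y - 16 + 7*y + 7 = 2*m^2 + m*(-y - 22) + 12*y - 24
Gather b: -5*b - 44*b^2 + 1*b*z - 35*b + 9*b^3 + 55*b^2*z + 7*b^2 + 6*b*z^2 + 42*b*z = 9*b^3 + b^2*(55*z - 37) + b*(6*z^2 + 43*z - 40)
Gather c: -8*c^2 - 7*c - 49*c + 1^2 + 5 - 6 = -8*c^2 - 56*c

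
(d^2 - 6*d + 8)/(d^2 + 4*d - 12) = (d - 4)/(d + 6)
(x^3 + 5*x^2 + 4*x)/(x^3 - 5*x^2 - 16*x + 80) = x*(x + 1)/(x^2 - 9*x + 20)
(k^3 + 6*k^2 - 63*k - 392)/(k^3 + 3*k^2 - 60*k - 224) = (k + 7)/(k + 4)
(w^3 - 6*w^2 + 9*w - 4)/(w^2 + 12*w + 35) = (w^3 - 6*w^2 + 9*w - 4)/(w^2 + 12*w + 35)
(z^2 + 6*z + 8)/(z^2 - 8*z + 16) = (z^2 + 6*z + 8)/(z^2 - 8*z + 16)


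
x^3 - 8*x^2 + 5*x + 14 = (x - 7)*(x - 2)*(x + 1)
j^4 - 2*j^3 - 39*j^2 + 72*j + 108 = (j - 6)*(j - 3)*(j + 1)*(j + 6)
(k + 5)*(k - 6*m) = k^2 - 6*k*m + 5*k - 30*m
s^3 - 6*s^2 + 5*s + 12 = (s - 4)*(s - 3)*(s + 1)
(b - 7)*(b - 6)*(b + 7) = b^3 - 6*b^2 - 49*b + 294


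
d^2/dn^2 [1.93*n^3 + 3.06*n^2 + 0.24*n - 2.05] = 11.58*n + 6.12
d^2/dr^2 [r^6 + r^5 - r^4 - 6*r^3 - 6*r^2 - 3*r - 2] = 30*r^4 + 20*r^3 - 12*r^2 - 36*r - 12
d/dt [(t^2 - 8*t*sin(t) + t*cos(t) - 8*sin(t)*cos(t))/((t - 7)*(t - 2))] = ((t - 7)*(t - 2)*(-t*sin(t) - 8*t*cos(t) + 2*t - 8*sin(t) + cos(t) - 8*cos(2*t)) + (t - 7)*(-t^2 + 8*t*sin(t) - t*cos(t) + 4*sin(2*t)) + (t - 2)*(-t^2 + 8*t*sin(t) - t*cos(t) + 4*sin(2*t)))/((t - 7)^2*(t - 2)^2)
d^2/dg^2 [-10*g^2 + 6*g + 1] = -20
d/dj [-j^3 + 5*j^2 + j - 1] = -3*j^2 + 10*j + 1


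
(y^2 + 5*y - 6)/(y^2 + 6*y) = (y - 1)/y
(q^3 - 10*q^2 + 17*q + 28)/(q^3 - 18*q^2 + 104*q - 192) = (q^2 - 6*q - 7)/(q^2 - 14*q + 48)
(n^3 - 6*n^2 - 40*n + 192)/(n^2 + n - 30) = (n^2 - 12*n + 32)/(n - 5)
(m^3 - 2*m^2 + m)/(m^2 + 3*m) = (m^2 - 2*m + 1)/(m + 3)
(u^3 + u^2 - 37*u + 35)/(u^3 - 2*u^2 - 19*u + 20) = (u + 7)/(u + 4)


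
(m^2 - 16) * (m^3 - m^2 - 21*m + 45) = m^5 - m^4 - 37*m^3 + 61*m^2 + 336*m - 720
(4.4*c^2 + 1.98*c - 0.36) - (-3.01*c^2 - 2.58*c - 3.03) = 7.41*c^2 + 4.56*c + 2.67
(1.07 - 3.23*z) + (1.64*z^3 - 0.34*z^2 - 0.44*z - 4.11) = 1.64*z^3 - 0.34*z^2 - 3.67*z - 3.04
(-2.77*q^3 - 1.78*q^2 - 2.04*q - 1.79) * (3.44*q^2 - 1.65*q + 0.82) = -9.5288*q^5 - 1.5527*q^4 - 6.352*q^3 - 4.2512*q^2 + 1.2807*q - 1.4678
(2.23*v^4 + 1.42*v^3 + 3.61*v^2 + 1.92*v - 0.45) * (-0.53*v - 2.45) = -1.1819*v^5 - 6.2161*v^4 - 5.3923*v^3 - 9.8621*v^2 - 4.4655*v + 1.1025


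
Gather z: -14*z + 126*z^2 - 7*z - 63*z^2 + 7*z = 63*z^2 - 14*z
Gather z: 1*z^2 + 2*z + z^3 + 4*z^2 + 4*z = z^3 + 5*z^2 + 6*z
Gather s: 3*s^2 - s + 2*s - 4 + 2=3*s^2 + s - 2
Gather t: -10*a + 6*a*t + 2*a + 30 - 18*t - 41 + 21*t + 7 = -8*a + t*(6*a + 3) - 4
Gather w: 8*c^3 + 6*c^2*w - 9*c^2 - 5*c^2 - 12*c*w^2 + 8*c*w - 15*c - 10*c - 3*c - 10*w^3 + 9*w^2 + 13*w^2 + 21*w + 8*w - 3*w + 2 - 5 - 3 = 8*c^3 - 14*c^2 - 28*c - 10*w^3 + w^2*(22 - 12*c) + w*(6*c^2 + 8*c + 26) - 6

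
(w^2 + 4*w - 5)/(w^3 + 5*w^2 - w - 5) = 1/(w + 1)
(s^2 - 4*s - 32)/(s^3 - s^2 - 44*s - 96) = 1/(s + 3)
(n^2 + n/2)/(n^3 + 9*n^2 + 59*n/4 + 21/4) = 2*n/(2*n^2 + 17*n + 21)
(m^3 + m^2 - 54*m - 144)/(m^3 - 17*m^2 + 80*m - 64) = (m^2 + 9*m + 18)/(m^2 - 9*m + 8)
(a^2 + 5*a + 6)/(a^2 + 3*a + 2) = (a + 3)/(a + 1)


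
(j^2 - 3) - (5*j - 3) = j^2 - 5*j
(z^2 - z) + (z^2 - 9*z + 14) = 2*z^2 - 10*z + 14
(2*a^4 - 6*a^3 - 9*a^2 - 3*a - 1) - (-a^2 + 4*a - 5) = 2*a^4 - 6*a^3 - 8*a^2 - 7*a + 4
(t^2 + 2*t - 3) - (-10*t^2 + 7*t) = 11*t^2 - 5*t - 3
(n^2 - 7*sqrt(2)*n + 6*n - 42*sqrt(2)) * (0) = 0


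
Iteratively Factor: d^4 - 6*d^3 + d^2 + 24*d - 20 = (d + 2)*(d^3 - 8*d^2 + 17*d - 10) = (d - 1)*(d + 2)*(d^2 - 7*d + 10) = (d - 2)*(d - 1)*(d + 2)*(d - 5)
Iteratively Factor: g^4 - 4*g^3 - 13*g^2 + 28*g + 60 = (g + 2)*(g^3 - 6*g^2 - g + 30) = (g - 5)*(g + 2)*(g^2 - g - 6) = (g - 5)*(g + 2)^2*(g - 3)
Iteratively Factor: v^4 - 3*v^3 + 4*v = (v - 2)*(v^3 - v^2 - 2*v) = (v - 2)*(v + 1)*(v^2 - 2*v) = (v - 2)^2*(v + 1)*(v)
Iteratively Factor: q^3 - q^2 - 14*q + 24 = (q - 2)*(q^2 + q - 12) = (q - 3)*(q - 2)*(q + 4)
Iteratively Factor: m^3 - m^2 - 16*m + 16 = (m + 4)*(m^2 - 5*m + 4) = (m - 4)*(m + 4)*(m - 1)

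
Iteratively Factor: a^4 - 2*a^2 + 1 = (a - 1)*(a^3 + a^2 - a - 1) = (a - 1)*(a + 1)*(a^2 - 1) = (a - 1)^2*(a + 1)*(a + 1)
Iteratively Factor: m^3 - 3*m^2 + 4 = (m + 1)*(m^2 - 4*m + 4) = (m - 2)*(m + 1)*(m - 2)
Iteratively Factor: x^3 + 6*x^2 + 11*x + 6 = (x + 3)*(x^2 + 3*x + 2) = (x + 1)*(x + 3)*(x + 2)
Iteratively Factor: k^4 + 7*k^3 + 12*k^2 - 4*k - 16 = (k + 2)*(k^3 + 5*k^2 + 2*k - 8) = (k + 2)*(k + 4)*(k^2 + k - 2) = (k - 1)*(k + 2)*(k + 4)*(k + 2)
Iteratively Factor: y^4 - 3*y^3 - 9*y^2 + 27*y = (y - 3)*(y^3 - 9*y) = y*(y - 3)*(y^2 - 9) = y*(y - 3)*(y + 3)*(y - 3)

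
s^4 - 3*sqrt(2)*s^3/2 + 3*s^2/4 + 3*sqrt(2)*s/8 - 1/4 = (s - 1/2)*(s + 1/2)*(s - sqrt(2))*(s - sqrt(2)/2)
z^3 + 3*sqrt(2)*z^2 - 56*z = z*(z - 4*sqrt(2))*(z + 7*sqrt(2))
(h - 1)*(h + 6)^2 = h^3 + 11*h^2 + 24*h - 36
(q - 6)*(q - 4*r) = q^2 - 4*q*r - 6*q + 24*r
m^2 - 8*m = m*(m - 8)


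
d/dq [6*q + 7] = 6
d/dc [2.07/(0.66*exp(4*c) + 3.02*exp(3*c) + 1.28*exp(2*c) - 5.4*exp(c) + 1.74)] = (-5.4648*exp(3*c) - 18.7542*exp(2*c) - 5.2992*exp(c) + 11.178)*exp(c)/(0.66*exp(4*c) + 3.02*exp(3*c) + 1.28*exp(2*c) - 5.4*exp(c) + 1.74)^2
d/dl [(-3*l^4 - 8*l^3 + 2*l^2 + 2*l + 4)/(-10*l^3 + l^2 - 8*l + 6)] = 2*(15*l^6 - 3*l^5 + 42*l^4 + 48*l^3 - 21*l^2 + 8*l + 22)/(100*l^6 - 20*l^5 + 161*l^4 - 136*l^3 + 76*l^2 - 96*l + 36)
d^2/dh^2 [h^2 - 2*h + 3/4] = 2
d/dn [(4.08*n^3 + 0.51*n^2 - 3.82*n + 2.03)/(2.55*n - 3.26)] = (20.808*n^3 - 38.6019*n^2 - 3.3252*n + 7.2767)/(6.5025*n^2 - 16.626*n + 10.6276)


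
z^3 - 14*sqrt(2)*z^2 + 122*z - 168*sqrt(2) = (z - 7*sqrt(2))*(z - 4*sqrt(2))*(z - 3*sqrt(2))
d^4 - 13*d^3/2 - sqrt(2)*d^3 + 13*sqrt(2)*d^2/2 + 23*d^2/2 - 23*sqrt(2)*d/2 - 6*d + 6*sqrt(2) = (d - 4)*(d - 3/2)*(d - 1)*(d - sqrt(2))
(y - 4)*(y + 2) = y^2 - 2*y - 8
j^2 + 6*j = j*(j + 6)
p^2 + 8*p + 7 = (p + 1)*(p + 7)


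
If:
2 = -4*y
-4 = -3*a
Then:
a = 4/3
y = -1/2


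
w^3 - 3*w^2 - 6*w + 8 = (w - 4)*(w - 1)*(w + 2)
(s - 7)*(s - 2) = s^2 - 9*s + 14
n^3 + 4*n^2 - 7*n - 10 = (n - 2)*(n + 1)*(n + 5)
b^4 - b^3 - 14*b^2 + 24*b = b*(b - 3)*(b - 2)*(b + 4)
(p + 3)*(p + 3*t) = p^2 + 3*p*t + 3*p + 9*t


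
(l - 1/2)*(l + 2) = l^2 + 3*l/2 - 1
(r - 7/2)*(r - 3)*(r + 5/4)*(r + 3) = r^4 - 9*r^3/4 - 107*r^2/8 + 81*r/4 + 315/8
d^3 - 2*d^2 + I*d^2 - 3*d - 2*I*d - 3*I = (d - 3)*(d + 1)*(d + I)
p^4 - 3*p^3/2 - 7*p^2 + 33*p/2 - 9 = (p - 2)*(p - 3/2)*(p - 1)*(p + 3)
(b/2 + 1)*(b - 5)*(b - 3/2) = b^3/2 - 9*b^2/4 - 11*b/4 + 15/2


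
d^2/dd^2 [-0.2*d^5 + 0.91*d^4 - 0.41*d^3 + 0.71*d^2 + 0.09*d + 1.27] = -4.0*d^3 + 10.92*d^2 - 2.46*d + 1.42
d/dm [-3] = 0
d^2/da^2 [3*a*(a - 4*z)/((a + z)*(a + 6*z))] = 6*z*(-11*a^3 - 18*a^2*z + 72*a*z^2 + 204*z^3)/(a^6 + 21*a^5*z + 165*a^4*z^2 + 595*a^3*z^3 + 990*a^2*z^4 + 756*a*z^5 + 216*z^6)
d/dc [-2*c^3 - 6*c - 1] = -6*c^2 - 6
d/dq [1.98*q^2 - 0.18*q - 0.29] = 3.96*q - 0.18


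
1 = 1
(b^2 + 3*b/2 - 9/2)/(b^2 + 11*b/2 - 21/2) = (b + 3)/(b + 7)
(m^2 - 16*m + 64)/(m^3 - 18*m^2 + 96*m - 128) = 1/(m - 2)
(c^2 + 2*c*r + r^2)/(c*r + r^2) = (c + r)/r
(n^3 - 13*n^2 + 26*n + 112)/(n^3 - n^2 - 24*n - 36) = (n^2 - 15*n + 56)/(n^2 - 3*n - 18)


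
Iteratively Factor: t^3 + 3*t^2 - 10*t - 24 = (t + 2)*(t^2 + t - 12) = (t - 3)*(t + 2)*(t + 4)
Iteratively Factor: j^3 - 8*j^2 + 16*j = (j - 4)*(j^2 - 4*j) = (j - 4)^2*(j)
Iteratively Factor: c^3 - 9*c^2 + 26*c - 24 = (c - 2)*(c^2 - 7*c + 12) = (c - 4)*(c - 2)*(c - 3)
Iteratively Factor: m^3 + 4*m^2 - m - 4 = (m + 4)*(m^2 - 1) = (m + 1)*(m + 4)*(m - 1)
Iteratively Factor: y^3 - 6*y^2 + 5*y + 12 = (y - 4)*(y^2 - 2*y - 3) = (y - 4)*(y + 1)*(y - 3)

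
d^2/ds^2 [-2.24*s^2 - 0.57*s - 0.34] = -4.48000000000000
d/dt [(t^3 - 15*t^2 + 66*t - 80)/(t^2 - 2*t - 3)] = (t^4 - 4*t^3 - 45*t^2 + 250*t - 358)/(t^4 - 4*t^3 - 2*t^2 + 12*t + 9)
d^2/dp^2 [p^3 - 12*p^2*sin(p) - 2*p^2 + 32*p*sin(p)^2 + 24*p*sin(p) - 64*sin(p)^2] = 12*p^2*sin(p) - 24*p*sin(p) - 48*p*cos(p) + 64*p*cos(2*p) + 6*p - 24*sin(p) + 64*sin(2*p) + 48*cos(p) - 128*cos(2*p) - 4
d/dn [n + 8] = 1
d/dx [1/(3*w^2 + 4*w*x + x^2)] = 2*(-2*w - x)/(3*w^2 + 4*w*x + x^2)^2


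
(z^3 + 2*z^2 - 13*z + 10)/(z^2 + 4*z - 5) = z - 2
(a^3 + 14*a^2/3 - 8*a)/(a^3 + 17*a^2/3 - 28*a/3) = (a + 6)/(a + 7)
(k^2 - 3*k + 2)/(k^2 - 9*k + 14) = (k - 1)/(k - 7)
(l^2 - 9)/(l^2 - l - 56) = (9 - l^2)/(-l^2 + l + 56)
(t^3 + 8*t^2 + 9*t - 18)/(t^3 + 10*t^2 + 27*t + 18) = (t - 1)/(t + 1)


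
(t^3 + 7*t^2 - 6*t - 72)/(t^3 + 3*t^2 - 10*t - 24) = (t + 6)/(t + 2)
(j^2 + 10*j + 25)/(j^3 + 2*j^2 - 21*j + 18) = (j^2 + 10*j + 25)/(j^3 + 2*j^2 - 21*j + 18)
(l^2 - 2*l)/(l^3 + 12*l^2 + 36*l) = (l - 2)/(l^2 + 12*l + 36)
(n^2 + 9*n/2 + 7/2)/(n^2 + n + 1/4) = 2*(2*n^2 + 9*n + 7)/(4*n^2 + 4*n + 1)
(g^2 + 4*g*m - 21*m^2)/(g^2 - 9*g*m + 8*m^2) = (g^2 + 4*g*m - 21*m^2)/(g^2 - 9*g*m + 8*m^2)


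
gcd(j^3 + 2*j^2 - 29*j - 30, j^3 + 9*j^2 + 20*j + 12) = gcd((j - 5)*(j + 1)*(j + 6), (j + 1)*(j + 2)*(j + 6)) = j^2 + 7*j + 6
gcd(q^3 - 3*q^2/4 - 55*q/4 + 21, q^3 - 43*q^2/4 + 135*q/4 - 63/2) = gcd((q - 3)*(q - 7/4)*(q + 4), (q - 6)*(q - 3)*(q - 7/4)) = q^2 - 19*q/4 + 21/4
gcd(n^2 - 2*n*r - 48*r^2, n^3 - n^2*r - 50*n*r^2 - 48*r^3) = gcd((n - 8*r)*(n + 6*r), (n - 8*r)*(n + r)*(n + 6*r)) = -n^2 + 2*n*r + 48*r^2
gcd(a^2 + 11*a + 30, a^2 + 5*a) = a + 5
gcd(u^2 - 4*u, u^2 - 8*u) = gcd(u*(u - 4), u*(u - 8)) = u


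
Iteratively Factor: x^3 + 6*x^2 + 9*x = (x + 3)*(x^2 + 3*x) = x*(x + 3)*(x + 3)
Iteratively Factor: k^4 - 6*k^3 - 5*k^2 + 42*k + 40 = (k + 1)*(k^3 - 7*k^2 + 2*k + 40) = (k - 4)*(k + 1)*(k^2 - 3*k - 10) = (k - 5)*(k - 4)*(k + 1)*(k + 2)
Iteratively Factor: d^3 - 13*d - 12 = (d - 4)*(d^2 + 4*d + 3) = (d - 4)*(d + 3)*(d + 1)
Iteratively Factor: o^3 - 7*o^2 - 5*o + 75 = (o - 5)*(o^2 - 2*o - 15) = (o - 5)^2*(o + 3)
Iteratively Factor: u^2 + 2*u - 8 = (u - 2)*(u + 4)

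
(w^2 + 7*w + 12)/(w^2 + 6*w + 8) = (w + 3)/(w + 2)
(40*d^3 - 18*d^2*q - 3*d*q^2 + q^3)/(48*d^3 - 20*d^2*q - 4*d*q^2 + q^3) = (-5*d + q)/(-6*d + q)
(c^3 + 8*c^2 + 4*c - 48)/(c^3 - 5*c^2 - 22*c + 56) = (c + 6)/(c - 7)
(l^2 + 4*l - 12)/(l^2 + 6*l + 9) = (l^2 + 4*l - 12)/(l^2 + 6*l + 9)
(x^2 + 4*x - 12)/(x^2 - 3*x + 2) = (x + 6)/(x - 1)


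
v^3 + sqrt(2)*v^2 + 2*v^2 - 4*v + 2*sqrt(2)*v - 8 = (v + 2)*(v - sqrt(2))*(v + 2*sqrt(2))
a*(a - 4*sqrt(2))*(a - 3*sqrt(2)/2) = a^3 - 11*sqrt(2)*a^2/2 + 12*a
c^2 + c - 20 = (c - 4)*(c + 5)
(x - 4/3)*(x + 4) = x^2 + 8*x/3 - 16/3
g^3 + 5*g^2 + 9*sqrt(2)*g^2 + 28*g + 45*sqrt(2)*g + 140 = (g + 5)*(g + 2*sqrt(2))*(g + 7*sqrt(2))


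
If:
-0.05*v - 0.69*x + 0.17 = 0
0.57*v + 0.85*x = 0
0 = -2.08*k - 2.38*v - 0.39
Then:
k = 0.28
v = -0.41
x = 0.28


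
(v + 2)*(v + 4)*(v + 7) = v^3 + 13*v^2 + 50*v + 56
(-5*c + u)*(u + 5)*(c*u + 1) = -5*c^2*u^2 - 25*c^2*u + c*u^3 + 5*c*u^2 - 5*c*u - 25*c + u^2 + 5*u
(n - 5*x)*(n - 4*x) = n^2 - 9*n*x + 20*x^2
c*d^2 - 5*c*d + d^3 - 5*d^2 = d*(c + d)*(d - 5)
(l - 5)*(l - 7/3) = l^2 - 22*l/3 + 35/3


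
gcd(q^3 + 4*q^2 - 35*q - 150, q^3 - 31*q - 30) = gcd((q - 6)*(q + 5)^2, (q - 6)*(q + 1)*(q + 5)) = q^2 - q - 30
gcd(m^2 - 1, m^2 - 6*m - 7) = m + 1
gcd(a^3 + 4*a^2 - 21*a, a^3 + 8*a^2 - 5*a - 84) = a^2 + 4*a - 21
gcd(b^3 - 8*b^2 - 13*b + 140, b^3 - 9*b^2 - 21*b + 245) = b - 7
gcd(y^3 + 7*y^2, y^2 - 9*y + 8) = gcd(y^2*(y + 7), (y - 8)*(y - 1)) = 1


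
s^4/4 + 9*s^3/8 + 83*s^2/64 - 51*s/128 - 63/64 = (s/4 + 1/2)*(s - 3/4)*(s + 3/2)*(s + 7/4)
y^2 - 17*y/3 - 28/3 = (y - 7)*(y + 4/3)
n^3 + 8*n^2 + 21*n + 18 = (n + 2)*(n + 3)^2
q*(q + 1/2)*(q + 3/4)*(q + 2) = q^4 + 13*q^3/4 + 23*q^2/8 + 3*q/4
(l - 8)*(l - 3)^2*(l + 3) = l^4 - 11*l^3 + 15*l^2 + 99*l - 216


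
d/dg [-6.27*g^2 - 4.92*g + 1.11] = -12.54*g - 4.92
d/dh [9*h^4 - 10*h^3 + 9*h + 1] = 36*h^3 - 30*h^2 + 9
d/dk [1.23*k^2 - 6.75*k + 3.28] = 2.46*k - 6.75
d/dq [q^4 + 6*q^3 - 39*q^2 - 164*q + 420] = 4*q^3 + 18*q^2 - 78*q - 164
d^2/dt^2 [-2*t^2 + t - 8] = -4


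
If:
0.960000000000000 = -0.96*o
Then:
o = -1.00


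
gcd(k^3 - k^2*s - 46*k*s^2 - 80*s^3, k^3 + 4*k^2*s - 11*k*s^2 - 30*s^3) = k^2 + 7*k*s + 10*s^2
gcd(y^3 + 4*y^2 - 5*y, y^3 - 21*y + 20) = y^2 + 4*y - 5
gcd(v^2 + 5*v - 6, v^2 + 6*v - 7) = v - 1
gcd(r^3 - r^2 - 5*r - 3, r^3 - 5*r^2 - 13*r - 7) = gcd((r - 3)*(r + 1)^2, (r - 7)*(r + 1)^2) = r^2 + 2*r + 1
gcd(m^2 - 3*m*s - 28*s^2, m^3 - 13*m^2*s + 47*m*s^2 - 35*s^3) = -m + 7*s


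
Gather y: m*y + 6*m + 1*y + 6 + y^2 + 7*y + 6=6*m + y^2 + y*(m + 8) + 12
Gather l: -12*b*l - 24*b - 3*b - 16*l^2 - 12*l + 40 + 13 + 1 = -27*b - 16*l^2 + l*(-12*b - 12) + 54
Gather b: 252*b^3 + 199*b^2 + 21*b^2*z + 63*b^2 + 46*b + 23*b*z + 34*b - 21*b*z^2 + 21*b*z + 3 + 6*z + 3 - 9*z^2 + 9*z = 252*b^3 + b^2*(21*z + 262) + b*(-21*z^2 + 44*z + 80) - 9*z^2 + 15*z + 6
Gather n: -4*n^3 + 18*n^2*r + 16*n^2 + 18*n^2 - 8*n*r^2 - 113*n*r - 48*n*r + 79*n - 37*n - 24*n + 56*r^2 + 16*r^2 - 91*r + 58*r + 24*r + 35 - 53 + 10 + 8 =-4*n^3 + n^2*(18*r + 34) + n*(-8*r^2 - 161*r + 18) + 72*r^2 - 9*r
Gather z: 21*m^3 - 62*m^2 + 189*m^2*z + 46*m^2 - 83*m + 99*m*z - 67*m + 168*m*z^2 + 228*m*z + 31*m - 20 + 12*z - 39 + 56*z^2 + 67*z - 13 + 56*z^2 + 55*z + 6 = 21*m^3 - 16*m^2 - 119*m + z^2*(168*m + 112) + z*(189*m^2 + 327*m + 134) - 66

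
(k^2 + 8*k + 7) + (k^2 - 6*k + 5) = 2*k^2 + 2*k + 12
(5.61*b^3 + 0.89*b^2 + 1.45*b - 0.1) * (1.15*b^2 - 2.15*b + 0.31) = 6.4515*b^5 - 11.038*b^4 + 1.4931*b^3 - 2.9566*b^2 + 0.6645*b - 0.031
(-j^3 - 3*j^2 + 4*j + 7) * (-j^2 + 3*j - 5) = j^5 - 8*j^3 + 20*j^2 + j - 35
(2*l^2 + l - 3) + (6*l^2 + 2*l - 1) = 8*l^2 + 3*l - 4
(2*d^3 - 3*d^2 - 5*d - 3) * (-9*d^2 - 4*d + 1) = -18*d^5 + 19*d^4 + 59*d^3 + 44*d^2 + 7*d - 3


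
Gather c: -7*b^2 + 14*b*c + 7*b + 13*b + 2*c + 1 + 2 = -7*b^2 + 20*b + c*(14*b + 2) + 3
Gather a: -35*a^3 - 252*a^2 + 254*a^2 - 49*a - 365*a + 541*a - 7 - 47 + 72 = -35*a^3 + 2*a^2 + 127*a + 18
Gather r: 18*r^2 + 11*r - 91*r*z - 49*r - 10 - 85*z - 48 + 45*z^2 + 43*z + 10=18*r^2 + r*(-91*z - 38) + 45*z^2 - 42*z - 48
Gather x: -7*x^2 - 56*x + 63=-7*x^2 - 56*x + 63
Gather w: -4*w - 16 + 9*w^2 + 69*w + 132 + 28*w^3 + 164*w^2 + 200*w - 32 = 28*w^3 + 173*w^2 + 265*w + 84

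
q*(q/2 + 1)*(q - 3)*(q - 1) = q^4/2 - q^3 - 5*q^2/2 + 3*q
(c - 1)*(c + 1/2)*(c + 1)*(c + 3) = c^4 + 7*c^3/2 + c^2/2 - 7*c/2 - 3/2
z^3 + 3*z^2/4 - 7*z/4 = z*(z - 1)*(z + 7/4)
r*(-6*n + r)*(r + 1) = -6*n*r^2 - 6*n*r + r^3 + r^2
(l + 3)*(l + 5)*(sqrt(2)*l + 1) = sqrt(2)*l^3 + l^2 + 8*sqrt(2)*l^2 + 8*l + 15*sqrt(2)*l + 15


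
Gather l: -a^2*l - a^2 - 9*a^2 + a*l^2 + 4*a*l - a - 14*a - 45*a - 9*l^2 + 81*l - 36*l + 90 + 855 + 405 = -10*a^2 - 60*a + l^2*(a - 9) + l*(-a^2 + 4*a + 45) + 1350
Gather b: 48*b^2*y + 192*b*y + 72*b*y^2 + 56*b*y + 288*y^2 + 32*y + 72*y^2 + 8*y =48*b^2*y + b*(72*y^2 + 248*y) + 360*y^2 + 40*y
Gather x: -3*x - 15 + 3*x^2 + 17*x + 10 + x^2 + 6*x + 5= 4*x^2 + 20*x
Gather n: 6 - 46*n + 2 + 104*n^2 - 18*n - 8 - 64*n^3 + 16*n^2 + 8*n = -64*n^3 + 120*n^2 - 56*n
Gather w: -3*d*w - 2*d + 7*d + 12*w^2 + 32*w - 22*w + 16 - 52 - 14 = 5*d + 12*w^2 + w*(10 - 3*d) - 50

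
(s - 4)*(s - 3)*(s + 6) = s^3 - s^2 - 30*s + 72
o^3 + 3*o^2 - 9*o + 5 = (o - 1)^2*(o + 5)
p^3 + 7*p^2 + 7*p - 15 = (p - 1)*(p + 3)*(p + 5)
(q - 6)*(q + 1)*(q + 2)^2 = q^4 - q^3 - 22*q^2 - 44*q - 24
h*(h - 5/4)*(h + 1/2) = h^3 - 3*h^2/4 - 5*h/8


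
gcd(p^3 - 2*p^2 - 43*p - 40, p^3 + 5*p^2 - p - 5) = p^2 + 6*p + 5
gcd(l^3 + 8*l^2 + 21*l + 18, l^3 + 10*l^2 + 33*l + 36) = l^2 + 6*l + 9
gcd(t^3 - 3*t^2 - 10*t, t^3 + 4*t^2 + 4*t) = t^2 + 2*t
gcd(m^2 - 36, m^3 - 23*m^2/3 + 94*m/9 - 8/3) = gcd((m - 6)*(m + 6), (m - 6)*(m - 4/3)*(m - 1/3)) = m - 6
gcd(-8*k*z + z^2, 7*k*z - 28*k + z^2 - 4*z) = 1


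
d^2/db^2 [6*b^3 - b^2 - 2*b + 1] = 36*b - 2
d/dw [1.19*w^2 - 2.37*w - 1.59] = 2.38*w - 2.37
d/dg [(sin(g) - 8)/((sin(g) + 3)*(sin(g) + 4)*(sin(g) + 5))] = 2*(-sin(g)^3 + 6*sin(g)^2 + 96*sin(g) + 218)*cos(g)/((sin(g) + 3)^2*(sin(g) + 4)^2*(sin(g) + 5)^2)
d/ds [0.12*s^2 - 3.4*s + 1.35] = 0.24*s - 3.4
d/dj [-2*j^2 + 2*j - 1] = 2 - 4*j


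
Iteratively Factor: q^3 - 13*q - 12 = (q + 1)*(q^2 - q - 12) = (q - 4)*(q + 1)*(q + 3)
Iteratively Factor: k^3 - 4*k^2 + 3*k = (k - 1)*(k^2 - 3*k) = (k - 3)*(k - 1)*(k)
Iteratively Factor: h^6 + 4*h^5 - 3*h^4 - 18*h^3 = (h + 3)*(h^5 + h^4 - 6*h^3) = h*(h + 3)*(h^4 + h^3 - 6*h^2) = h^2*(h + 3)*(h^3 + h^2 - 6*h) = h^2*(h + 3)^2*(h^2 - 2*h) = h^3*(h + 3)^2*(h - 2)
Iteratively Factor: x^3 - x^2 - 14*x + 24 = (x - 3)*(x^2 + 2*x - 8) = (x - 3)*(x - 2)*(x + 4)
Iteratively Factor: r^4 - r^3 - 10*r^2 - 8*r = (r - 4)*(r^3 + 3*r^2 + 2*r) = (r - 4)*(r + 1)*(r^2 + 2*r) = (r - 4)*(r + 1)*(r + 2)*(r)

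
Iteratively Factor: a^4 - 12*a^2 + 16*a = (a - 2)*(a^3 + 2*a^2 - 8*a) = (a - 2)^2*(a^2 + 4*a) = a*(a - 2)^2*(a + 4)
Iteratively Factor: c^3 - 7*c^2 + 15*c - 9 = (c - 1)*(c^2 - 6*c + 9) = (c - 3)*(c - 1)*(c - 3)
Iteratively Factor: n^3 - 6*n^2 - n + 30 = (n - 3)*(n^2 - 3*n - 10) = (n - 3)*(n + 2)*(n - 5)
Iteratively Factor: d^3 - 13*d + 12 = (d - 3)*(d^2 + 3*d - 4) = (d - 3)*(d + 4)*(d - 1)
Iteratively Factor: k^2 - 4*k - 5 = (k + 1)*(k - 5)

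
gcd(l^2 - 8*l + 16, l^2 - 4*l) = l - 4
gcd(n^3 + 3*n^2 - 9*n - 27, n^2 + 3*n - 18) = n - 3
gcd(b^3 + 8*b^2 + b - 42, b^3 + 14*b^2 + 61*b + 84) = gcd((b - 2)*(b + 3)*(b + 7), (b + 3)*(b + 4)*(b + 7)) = b^2 + 10*b + 21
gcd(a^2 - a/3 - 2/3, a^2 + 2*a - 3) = a - 1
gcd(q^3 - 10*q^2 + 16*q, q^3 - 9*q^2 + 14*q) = q^2 - 2*q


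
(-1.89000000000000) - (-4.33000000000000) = 2.44000000000000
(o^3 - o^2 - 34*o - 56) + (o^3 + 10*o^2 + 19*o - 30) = 2*o^3 + 9*o^2 - 15*o - 86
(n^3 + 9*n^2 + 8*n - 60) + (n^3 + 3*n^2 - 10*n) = 2*n^3 + 12*n^2 - 2*n - 60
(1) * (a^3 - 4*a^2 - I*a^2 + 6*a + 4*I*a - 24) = a^3 - 4*a^2 - I*a^2 + 6*a + 4*I*a - 24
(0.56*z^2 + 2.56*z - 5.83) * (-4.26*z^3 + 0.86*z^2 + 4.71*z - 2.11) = -2.3856*z^5 - 10.424*z^4 + 29.675*z^3 + 5.8622*z^2 - 32.8609*z + 12.3013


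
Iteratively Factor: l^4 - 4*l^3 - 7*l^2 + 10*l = (l + 2)*(l^3 - 6*l^2 + 5*l) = (l - 5)*(l + 2)*(l^2 - l) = l*(l - 5)*(l + 2)*(l - 1)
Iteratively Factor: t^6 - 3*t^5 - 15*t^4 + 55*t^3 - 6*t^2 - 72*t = (t + 4)*(t^5 - 7*t^4 + 13*t^3 + 3*t^2 - 18*t) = (t + 1)*(t + 4)*(t^4 - 8*t^3 + 21*t^2 - 18*t) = (t - 3)*(t + 1)*(t + 4)*(t^3 - 5*t^2 + 6*t) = (t - 3)^2*(t + 1)*(t + 4)*(t^2 - 2*t) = (t - 3)^2*(t - 2)*(t + 1)*(t + 4)*(t)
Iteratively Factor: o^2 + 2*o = (o + 2)*(o)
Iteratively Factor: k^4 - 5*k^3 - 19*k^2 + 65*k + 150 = (k + 2)*(k^3 - 7*k^2 - 5*k + 75) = (k - 5)*(k + 2)*(k^2 - 2*k - 15) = (k - 5)^2*(k + 2)*(k + 3)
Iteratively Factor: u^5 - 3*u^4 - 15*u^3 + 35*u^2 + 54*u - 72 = (u + 3)*(u^4 - 6*u^3 + 3*u^2 + 26*u - 24) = (u - 3)*(u + 3)*(u^3 - 3*u^2 - 6*u + 8) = (u - 3)*(u - 1)*(u + 3)*(u^2 - 2*u - 8) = (u - 3)*(u - 1)*(u + 2)*(u + 3)*(u - 4)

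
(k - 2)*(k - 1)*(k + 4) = k^3 + k^2 - 10*k + 8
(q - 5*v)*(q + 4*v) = q^2 - q*v - 20*v^2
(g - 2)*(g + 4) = g^2 + 2*g - 8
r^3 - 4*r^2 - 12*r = r*(r - 6)*(r + 2)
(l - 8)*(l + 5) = l^2 - 3*l - 40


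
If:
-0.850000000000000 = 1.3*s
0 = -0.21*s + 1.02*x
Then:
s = -0.65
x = -0.13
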